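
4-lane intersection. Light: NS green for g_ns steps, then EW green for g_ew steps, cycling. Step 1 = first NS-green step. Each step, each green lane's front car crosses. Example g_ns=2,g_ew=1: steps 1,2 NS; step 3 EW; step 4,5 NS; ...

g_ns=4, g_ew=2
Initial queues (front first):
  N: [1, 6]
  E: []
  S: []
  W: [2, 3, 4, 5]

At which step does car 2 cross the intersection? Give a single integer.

Step 1 [NS]: N:car1-GO,E:wait,S:empty,W:wait | queues: N=1 E=0 S=0 W=4
Step 2 [NS]: N:car6-GO,E:wait,S:empty,W:wait | queues: N=0 E=0 S=0 W=4
Step 3 [NS]: N:empty,E:wait,S:empty,W:wait | queues: N=0 E=0 S=0 W=4
Step 4 [NS]: N:empty,E:wait,S:empty,W:wait | queues: N=0 E=0 S=0 W=4
Step 5 [EW]: N:wait,E:empty,S:wait,W:car2-GO | queues: N=0 E=0 S=0 W=3
Step 6 [EW]: N:wait,E:empty,S:wait,W:car3-GO | queues: N=0 E=0 S=0 W=2
Step 7 [NS]: N:empty,E:wait,S:empty,W:wait | queues: N=0 E=0 S=0 W=2
Step 8 [NS]: N:empty,E:wait,S:empty,W:wait | queues: N=0 E=0 S=0 W=2
Step 9 [NS]: N:empty,E:wait,S:empty,W:wait | queues: N=0 E=0 S=0 W=2
Step 10 [NS]: N:empty,E:wait,S:empty,W:wait | queues: N=0 E=0 S=0 W=2
Step 11 [EW]: N:wait,E:empty,S:wait,W:car4-GO | queues: N=0 E=0 S=0 W=1
Step 12 [EW]: N:wait,E:empty,S:wait,W:car5-GO | queues: N=0 E=0 S=0 W=0
Car 2 crosses at step 5

5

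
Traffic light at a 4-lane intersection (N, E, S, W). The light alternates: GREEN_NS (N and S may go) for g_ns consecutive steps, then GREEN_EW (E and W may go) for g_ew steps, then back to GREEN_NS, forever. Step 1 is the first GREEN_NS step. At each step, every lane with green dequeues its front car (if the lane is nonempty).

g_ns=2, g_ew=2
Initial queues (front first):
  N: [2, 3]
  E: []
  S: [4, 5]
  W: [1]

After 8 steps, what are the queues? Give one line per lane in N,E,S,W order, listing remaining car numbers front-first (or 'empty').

Step 1 [NS]: N:car2-GO,E:wait,S:car4-GO,W:wait | queues: N=1 E=0 S=1 W=1
Step 2 [NS]: N:car3-GO,E:wait,S:car5-GO,W:wait | queues: N=0 E=0 S=0 W=1
Step 3 [EW]: N:wait,E:empty,S:wait,W:car1-GO | queues: N=0 E=0 S=0 W=0

N: empty
E: empty
S: empty
W: empty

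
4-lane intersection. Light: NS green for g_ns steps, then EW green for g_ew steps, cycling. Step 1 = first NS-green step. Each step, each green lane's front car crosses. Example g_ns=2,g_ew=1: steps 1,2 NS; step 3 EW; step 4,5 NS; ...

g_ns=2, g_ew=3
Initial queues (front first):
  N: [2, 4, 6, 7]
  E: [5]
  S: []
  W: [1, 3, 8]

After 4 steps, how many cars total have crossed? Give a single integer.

Answer: 5

Derivation:
Step 1 [NS]: N:car2-GO,E:wait,S:empty,W:wait | queues: N=3 E=1 S=0 W=3
Step 2 [NS]: N:car4-GO,E:wait,S:empty,W:wait | queues: N=2 E=1 S=0 W=3
Step 3 [EW]: N:wait,E:car5-GO,S:wait,W:car1-GO | queues: N=2 E=0 S=0 W=2
Step 4 [EW]: N:wait,E:empty,S:wait,W:car3-GO | queues: N=2 E=0 S=0 W=1
Cars crossed by step 4: 5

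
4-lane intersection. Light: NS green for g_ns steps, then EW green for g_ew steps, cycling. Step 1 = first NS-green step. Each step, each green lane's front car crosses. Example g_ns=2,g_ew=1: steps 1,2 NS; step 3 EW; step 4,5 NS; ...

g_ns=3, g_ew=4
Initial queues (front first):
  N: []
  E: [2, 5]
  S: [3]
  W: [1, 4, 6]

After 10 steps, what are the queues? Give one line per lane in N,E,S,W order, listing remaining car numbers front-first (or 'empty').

Step 1 [NS]: N:empty,E:wait,S:car3-GO,W:wait | queues: N=0 E=2 S=0 W=3
Step 2 [NS]: N:empty,E:wait,S:empty,W:wait | queues: N=0 E=2 S=0 W=3
Step 3 [NS]: N:empty,E:wait,S:empty,W:wait | queues: N=0 E=2 S=0 W=3
Step 4 [EW]: N:wait,E:car2-GO,S:wait,W:car1-GO | queues: N=0 E=1 S=0 W=2
Step 5 [EW]: N:wait,E:car5-GO,S:wait,W:car4-GO | queues: N=0 E=0 S=0 W=1
Step 6 [EW]: N:wait,E:empty,S:wait,W:car6-GO | queues: N=0 E=0 S=0 W=0

N: empty
E: empty
S: empty
W: empty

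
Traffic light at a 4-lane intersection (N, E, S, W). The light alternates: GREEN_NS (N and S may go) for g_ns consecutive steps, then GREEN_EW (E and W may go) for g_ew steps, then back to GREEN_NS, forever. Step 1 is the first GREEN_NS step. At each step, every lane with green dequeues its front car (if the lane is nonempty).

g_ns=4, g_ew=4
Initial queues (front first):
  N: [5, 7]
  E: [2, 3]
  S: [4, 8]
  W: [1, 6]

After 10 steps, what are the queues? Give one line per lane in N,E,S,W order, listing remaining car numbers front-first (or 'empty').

Step 1 [NS]: N:car5-GO,E:wait,S:car4-GO,W:wait | queues: N=1 E=2 S=1 W=2
Step 2 [NS]: N:car7-GO,E:wait,S:car8-GO,W:wait | queues: N=0 E=2 S=0 W=2
Step 3 [NS]: N:empty,E:wait,S:empty,W:wait | queues: N=0 E=2 S=0 W=2
Step 4 [NS]: N:empty,E:wait,S:empty,W:wait | queues: N=0 E=2 S=0 W=2
Step 5 [EW]: N:wait,E:car2-GO,S:wait,W:car1-GO | queues: N=0 E=1 S=0 W=1
Step 6 [EW]: N:wait,E:car3-GO,S:wait,W:car6-GO | queues: N=0 E=0 S=0 W=0

N: empty
E: empty
S: empty
W: empty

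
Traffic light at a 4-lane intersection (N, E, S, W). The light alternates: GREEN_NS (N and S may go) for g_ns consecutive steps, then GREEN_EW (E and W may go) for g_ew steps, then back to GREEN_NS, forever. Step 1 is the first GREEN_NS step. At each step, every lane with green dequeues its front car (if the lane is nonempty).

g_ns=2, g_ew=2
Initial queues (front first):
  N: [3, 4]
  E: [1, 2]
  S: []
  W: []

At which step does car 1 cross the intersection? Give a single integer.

Step 1 [NS]: N:car3-GO,E:wait,S:empty,W:wait | queues: N=1 E=2 S=0 W=0
Step 2 [NS]: N:car4-GO,E:wait,S:empty,W:wait | queues: N=0 E=2 S=0 W=0
Step 3 [EW]: N:wait,E:car1-GO,S:wait,W:empty | queues: N=0 E=1 S=0 W=0
Step 4 [EW]: N:wait,E:car2-GO,S:wait,W:empty | queues: N=0 E=0 S=0 W=0
Car 1 crosses at step 3

3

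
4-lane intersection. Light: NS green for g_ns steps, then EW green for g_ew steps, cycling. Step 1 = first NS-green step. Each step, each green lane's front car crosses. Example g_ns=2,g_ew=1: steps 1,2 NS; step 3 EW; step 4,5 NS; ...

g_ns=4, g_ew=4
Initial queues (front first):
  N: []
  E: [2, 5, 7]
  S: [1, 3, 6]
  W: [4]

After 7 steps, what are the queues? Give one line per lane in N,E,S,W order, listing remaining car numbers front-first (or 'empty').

Step 1 [NS]: N:empty,E:wait,S:car1-GO,W:wait | queues: N=0 E=3 S=2 W=1
Step 2 [NS]: N:empty,E:wait,S:car3-GO,W:wait | queues: N=0 E=3 S=1 W=1
Step 3 [NS]: N:empty,E:wait,S:car6-GO,W:wait | queues: N=0 E=3 S=0 W=1
Step 4 [NS]: N:empty,E:wait,S:empty,W:wait | queues: N=0 E=3 S=0 W=1
Step 5 [EW]: N:wait,E:car2-GO,S:wait,W:car4-GO | queues: N=0 E=2 S=0 W=0
Step 6 [EW]: N:wait,E:car5-GO,S:wait,W:empty | queues: N=0 E=1 S=0 W=0
Step 7 [EW]: N:wait,E:car7-GO,S:wait,W:empty | queues: N=0 E=0 S=0 W=0

N: empty
E: empty
S: empty
W: empty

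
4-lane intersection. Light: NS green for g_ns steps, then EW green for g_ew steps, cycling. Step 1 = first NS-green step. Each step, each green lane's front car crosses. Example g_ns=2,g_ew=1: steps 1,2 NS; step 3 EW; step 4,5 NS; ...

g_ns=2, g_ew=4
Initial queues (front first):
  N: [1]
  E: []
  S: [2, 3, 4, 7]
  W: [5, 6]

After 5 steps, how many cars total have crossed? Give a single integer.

Answer: 5

Derivation:
Step 1 [NS]: N:car1-GO,E:wait,S:car2-GO,W:wait | queues: N=0 E=0 S=3 W=2
Step 2 [NS]: N:empty,E:wait,S:car3-GO,W:wait | queues: N=0 E=0 S=2 W=2
Step 3 [EW]: N:wait,E:empty,S:wait,W:car5-GO | queues: N=0 E=0 S=2 W=1
Step 4 [EW]: N:wait,E:empty,S:wait,W:car6-GO | queues: N=0 E=0 S=2 W=0
Step 5 [EW]: N:wait,E:empty,S:wait,W:empty | queues: N=0 E=0 S=2 W=0
Cars crossed by step 5: 5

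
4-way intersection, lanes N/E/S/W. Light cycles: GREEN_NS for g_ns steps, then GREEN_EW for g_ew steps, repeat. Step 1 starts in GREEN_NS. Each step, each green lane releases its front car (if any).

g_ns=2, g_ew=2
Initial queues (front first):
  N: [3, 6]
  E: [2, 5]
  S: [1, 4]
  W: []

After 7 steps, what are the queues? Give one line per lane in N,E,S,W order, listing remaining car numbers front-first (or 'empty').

Step 1 [NS]: N:car3-GO,E:wait,S:car1-GO,W:wait | queues: N=1 E=2 S=1 W=0
Step 2 [NS]: N:car6-GO,E:wait,S:car4-GO,W:wait | queues: N=0 E=2 S=0 W=0
Step 3 [EW]: N:wait,E:car2-GO,S:wait,W:empty | queues: N=0 E=1 S=0 W=0
Step 4 [EW]: N:wait,E:car5-GO,S:wait,W:empty | queues: N=0 E=0 S=0 W=0

N: empty
E: empty
S: empty
W: empty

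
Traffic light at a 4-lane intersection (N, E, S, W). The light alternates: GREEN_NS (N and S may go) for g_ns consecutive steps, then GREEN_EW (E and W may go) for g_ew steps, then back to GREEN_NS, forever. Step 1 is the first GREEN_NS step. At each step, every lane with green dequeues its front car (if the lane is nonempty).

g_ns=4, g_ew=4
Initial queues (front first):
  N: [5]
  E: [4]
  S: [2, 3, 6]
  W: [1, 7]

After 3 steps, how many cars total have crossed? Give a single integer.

Step 1 [NS]: N:car5-GO,E:wait,S:car2-GO,W:wait | queues: N=0 E=1 S=2 W=2
Step 2 [NS]: N:empty,E:wait,S:car3-GO,W:wait | queues: N=0 E=1 S=1 W=2
Step 3 [NS]: N:empty,E:wait,S:car6-GO,W:wait | queues: N=0 E=1 S=0 W=2
Cars crossed by step 3: 4

Answer: 4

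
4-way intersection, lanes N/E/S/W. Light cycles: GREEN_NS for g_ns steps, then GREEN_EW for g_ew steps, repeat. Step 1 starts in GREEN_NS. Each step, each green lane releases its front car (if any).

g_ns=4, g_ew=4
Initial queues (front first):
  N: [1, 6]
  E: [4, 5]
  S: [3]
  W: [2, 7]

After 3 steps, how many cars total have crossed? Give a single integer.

Answer: 3

Derivation:
Step 1 [NS]: N:car1-GO,E:wait,S:car3-GO,W:wait | queues: N=1 E=2 S=0 W=2
Step 2 [NS]: N:car6-GO,E:wait,S:empty,W:wait | queues: N=0 E=2 S=0 W=2
Step 3 [NS]: N:empty,E:wait,S:empty,W:wait | queues: N=0 E=2 S=0 W=2
Cars crossed by step 3: 3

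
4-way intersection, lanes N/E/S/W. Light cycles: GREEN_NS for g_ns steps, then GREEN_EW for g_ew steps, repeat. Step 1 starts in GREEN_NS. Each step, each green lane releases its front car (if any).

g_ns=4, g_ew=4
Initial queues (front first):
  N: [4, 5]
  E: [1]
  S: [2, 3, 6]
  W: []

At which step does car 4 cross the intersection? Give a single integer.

Step 1 [NS]: N:car4-GO,E:wait,S:car2-GO,W:wait | queues: N=1 E=1 S=2 W=0
Step 2 [NS]: N:car5-GO,E:wait,S:car3-GO,W:wait | queues: N=0 E=1 S=1 W=0
Step 3 [NS]: N:empty,E:wait,S:car6-GO,W:wait | queues: N=0 E=1 S=0 W=0
Step 4 [NS]: N:empty,E:wait,S:empty,W:wait | queues: N=0 E=1 S=0 W=0
Step 5 [EW]: N:wait,E:car1-GO,S:wait,W:empty | queues: N=0 E=0 S=0 W=0
Car 4 crosses at step 1

1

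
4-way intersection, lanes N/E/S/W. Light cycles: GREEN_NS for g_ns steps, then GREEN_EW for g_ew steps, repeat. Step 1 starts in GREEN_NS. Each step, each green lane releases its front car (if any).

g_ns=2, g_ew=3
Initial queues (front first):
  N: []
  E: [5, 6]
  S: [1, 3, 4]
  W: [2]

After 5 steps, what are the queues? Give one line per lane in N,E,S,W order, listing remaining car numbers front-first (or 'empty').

Step 1 [NS]: N:empty,E:wait,S:car1-GO,W:wait | queues: N=0 E=2 S=2 W=1
Step 2 [NS]: N:empty,E:wait,S:car3-GO,W:wait | queues: N=0 E=2 S=1 W=1
Step 3 [EW]: N:wait,E:car5-GO,S:wait,W:car2-GO | queues: N=0 E=1 S=1 W=0
Step 4 [EW]: N:wait,E:car6-GO,S:wait,W:empty | queues: N=0 E=0 S=1 W=0
Step 5 [EW]: N:wait,E:empty,S:wait,W:empty | queues: N=0 E=0 S=1 W=0

N: empty
E: empty
S: 4
W: empty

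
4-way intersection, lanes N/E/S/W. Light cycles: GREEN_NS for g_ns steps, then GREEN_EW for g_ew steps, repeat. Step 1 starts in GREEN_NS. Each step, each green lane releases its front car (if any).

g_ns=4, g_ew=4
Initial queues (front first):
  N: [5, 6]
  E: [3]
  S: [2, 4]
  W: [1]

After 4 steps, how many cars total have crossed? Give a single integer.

Answer: 4

Derivation:
Step 1 [NS]: N:car5-GO,E:wait,S:car2-GO,W:wait | queues: N=1 E=1 S=1 W=1
Step 2 [NS]: N:car6-GO,E:wait,S:car4-GO,W:wait | queues: N=0 E=1 S=0 W=1
Step 3 [NS]: N:empty,E:wait,S:empty,W:wait | queues: N=0 E=1 S=0 W=1
Step 4 [NS]: N:empty,E:wait,S:empty,W:wait | queues: N=0 E=1 S=0 W=1
Cars crossed by step 4: 4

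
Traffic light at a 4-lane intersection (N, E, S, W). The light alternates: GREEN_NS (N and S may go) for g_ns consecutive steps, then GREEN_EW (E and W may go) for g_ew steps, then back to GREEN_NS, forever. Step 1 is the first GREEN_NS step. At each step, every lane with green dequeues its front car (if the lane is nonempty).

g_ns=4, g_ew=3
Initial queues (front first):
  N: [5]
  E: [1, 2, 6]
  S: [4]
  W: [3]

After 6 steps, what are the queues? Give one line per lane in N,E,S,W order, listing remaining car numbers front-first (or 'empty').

Step 1 [NS]: N:car5-GO,E:wait,S:car4-GO,W:wait | queues: N=0 E=3 S=0 W=1
Step 2 [NS]: N:empty,E:wait,S:empty,W:wait | queues: N=0 E=3 S=0 W=1
Step 3 [NS]: N:empty,E:wait,S:empty,W:wait | queues: N=0 E=3 S=0 W=1
Step 4 [NS]: N:empty,E:wait,S:empty,W:wait | queues: N=0 E=3 S=0 W=1
Step 5 [EW]: N:wait,E:car1-GO,S:wait,W:car3-GO | queues: N=0 E=2 S=0 W=0
Step 6 [EW]: N:wait,E:car2-GO,S:wait,W:empty | queues: N=0 E=1 S=0 W=0

N: empty
E: 6
S: empty
W: empty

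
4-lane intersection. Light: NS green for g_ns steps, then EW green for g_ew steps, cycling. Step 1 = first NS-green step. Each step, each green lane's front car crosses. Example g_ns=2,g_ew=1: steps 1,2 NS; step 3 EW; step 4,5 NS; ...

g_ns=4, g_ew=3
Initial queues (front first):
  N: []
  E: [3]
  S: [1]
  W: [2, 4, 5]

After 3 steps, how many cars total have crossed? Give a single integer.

Answer: 1

Derivation:
Step 1 [NS]: N:empty,E:wait,S:car1-GO,W:wait | queues: N=0 E=1 S=0 W=3
Step 2 [NS]: N:empty,E:wait,S:empty,W:wait | queues: N=0 E=1 S=0 W=3
Step 3 [NS]: N:empty,E:wait,S:empty,W:wait | queues: N=0 E=1 S=0 W=3
Cars crossed by step 3: 1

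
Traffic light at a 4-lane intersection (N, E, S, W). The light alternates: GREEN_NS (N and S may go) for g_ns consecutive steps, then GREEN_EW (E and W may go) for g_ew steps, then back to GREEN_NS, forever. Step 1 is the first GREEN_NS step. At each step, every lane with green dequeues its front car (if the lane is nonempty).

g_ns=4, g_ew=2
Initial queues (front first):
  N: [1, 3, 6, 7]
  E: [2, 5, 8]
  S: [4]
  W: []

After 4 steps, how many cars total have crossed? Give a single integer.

Answer: 5

Derivation:
Step 1 [NS]: N:car1-GO,E:wait,S:car4-GO,W:wait | queues: N=3 E=3 S=0 W=0
Step 2 [NS]: N:car3-GO,E:wait,S:empty,W:wait | queues: N=2 E=3 S=0 W=0
Step 3 [NS]: N:car6-GO,E:wait,S:empty,W:wait | queues: N=1 E=3 S=0 W=0
Step 4 [NS]: N:car7-GO,E:wait,S:empty,W:wait | queues: N=0 E=3 S=0 W=0
Cars crossed by step 4: 5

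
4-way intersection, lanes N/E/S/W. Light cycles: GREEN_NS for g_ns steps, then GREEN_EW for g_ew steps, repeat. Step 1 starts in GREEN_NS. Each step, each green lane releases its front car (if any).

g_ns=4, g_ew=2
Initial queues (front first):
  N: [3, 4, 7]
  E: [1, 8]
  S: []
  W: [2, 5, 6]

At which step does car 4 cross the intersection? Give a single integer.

Step 1 [NS]: N:car3-GO,E:wait,S:empty,W:wait | queues: N=2 E=2 S=0 W=3
Step 2 [NS]: N:car4-GO,E:wait,S:empty,W:wait | queues: N=1 E=2 S=0 W=3
Step 3 [NS]: N:car7-GO,E:wait,S:empty,W:wait | queues: N=0 E=2 S=0 W=3
Step 4 [NS]: N:empty,E:wait,S:empty,W:wait | queues: N=0 E=2 S=0 W=3
Step 5 [EW]: N:wait,E:car1-GO,S:wait,W:car2-GO | queues: N=0 E=1 S=0 W=2
Step 6 [EW]: N:wait,E:car8-GO,S:wait,W:car5-GO | queues: N=0 E=0 S=0 W=1
Step 7 [NS]: N:empty,E:wait,S:empty,W:wait | queues: N=0 E=0 S=0 W=1
Step 8 [NS]: N:empty,E:wait,S:empty,W:wait | queues: N=0 E=0 S=0 W=1
Step 9 [NS]: N:empty,E:wait,S:empty,W:wait | queues: N=0 E=0 S=0 W=1
Step 10 [NS]: N:empty,E:wait,S:empty,W:wait | queues: N=0 E=0 S=0 W=1
Step 11 [EW]: N:wait,E:empty,S:wait,W:car6-GO | queues: N=0 E=0 S=0 W=0
Car 4 crosses at step 2

2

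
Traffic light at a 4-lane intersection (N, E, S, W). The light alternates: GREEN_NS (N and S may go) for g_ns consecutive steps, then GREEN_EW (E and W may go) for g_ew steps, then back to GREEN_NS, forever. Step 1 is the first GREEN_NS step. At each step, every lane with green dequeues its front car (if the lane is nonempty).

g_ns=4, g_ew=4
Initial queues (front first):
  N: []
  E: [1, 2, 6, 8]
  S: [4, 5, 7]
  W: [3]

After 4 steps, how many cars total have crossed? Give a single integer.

Answer: 3

Derivation:
Step 1 [NS]: N:empty,E:wait,S:car4-GO,W:wait | queues: N=0 E=4 S=2 W=1
Step 2 [NS]: N:empty,E:wait,S:car5-GO,W:wait | queues: N=0 E=4 S=1 W=1
Step 3 [NS]: N:empty,E:wait,S:car7-GO,W:wait | queues: N=0 E=4 S=0 W=1
Step 4 [NS]: N:empty,E:wait,S:empty,W:wait | queues: N=0 E=4 S=0 W=1
Cars crossed by step 4: 3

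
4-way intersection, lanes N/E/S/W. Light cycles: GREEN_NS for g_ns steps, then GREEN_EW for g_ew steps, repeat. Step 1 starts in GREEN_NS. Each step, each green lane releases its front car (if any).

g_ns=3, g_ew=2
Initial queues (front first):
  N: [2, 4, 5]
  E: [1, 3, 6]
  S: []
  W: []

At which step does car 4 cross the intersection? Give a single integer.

Step 1 [NS]: N:car2-GO,E:wait,S:empty,W:wait | queues: N=2 E=3 S=0 W=0
Step 2 [NS]: N:car4-GO,E:wait,S:empty,W:wait | queues: N=1 E=3 S=0 W=0
Step 3 [NS]: N:car5-GO,E:wait,S:empty,W:wait | queues: N=0 E=3 S=0 W=0
Step 4 [EW]: N:wait,E:car1-GO,S:wait,W:empty | queues: N=0 E=2 S=0 W=0
Step 5 [EW]: N:wait,E:car3-GO,S:wait,W:empty | queues: N=0 E=1 S=0 W=0
Step 6 [NS]: N:empty,E:wait,S:empty,W:wait | queues: N=0 E=1 S=0 W=0
Step 7 [NS]: N:empty,E:wait,S:empty,W:wait | queues: N=0 E=1 S=0 W=0
Step 8 [NS]: N:empty,E:wait,S:empty,W:wait | queues: N=0 E=1 S=0 W=0
Step 9 [EW]: N:wait,E:car6-GO,S:wait,W:empty | queues: N=0 E=0 S=0 W=0
Car 4 crosses at step 2

2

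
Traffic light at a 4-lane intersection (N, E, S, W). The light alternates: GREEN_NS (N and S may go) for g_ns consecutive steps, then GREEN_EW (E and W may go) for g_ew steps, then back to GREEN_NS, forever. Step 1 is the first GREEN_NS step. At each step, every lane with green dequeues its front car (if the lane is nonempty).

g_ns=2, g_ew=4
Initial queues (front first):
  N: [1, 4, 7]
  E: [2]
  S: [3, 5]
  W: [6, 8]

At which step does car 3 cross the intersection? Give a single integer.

Step 1 [NS]: N:car1-GO,E:wait,S:car3-GO,W:wait | queues: N=2 E=1 S=1 W=2
Step 2 [NS]: N:car4-GO,E:wait,S:car5-GO,W:wait | queues: N=1 E=1 S=0 W=2
Step 3 [EW]: N:wait,E:car2-GO,S:wait,W:car6-GO | queues: N=1 E=0 S=0 W=1
Step 4 [EW]: N:wait,E:empty,S:wait,W:car8-GO | queues: N=1 E=0 S=0 W=0
Step 5 [EW]: N:wait,E:empty,S:wait,W:empty | queues: N=1 E=0 S=0 W=0
Step 6 [EW]: N:wait,E:empty,S:wait,W:empty | queues: N=1 E=0 S=0 W=0
Step 7 [NS]: N:car7-GO,E:wait,S:empty,W:wait | queues: N=0 E=0 S=0 W=0
Car 3 crosses at step 1

1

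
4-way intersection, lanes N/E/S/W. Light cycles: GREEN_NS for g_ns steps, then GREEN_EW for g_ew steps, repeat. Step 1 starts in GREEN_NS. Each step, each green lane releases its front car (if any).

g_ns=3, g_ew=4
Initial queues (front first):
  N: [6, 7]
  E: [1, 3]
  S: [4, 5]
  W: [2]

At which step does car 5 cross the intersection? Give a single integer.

Step 1 [NS]: N:car6-GO,E:wait,S:car4-GO,W:wait | queues: N=1 E=2 S=1 W=1
Step 2 [NS]: N:car7-GO,E:wait,S:car5-GO,W:wait | queues: N=0 E=2 S=0 W=1
Step 3 [NS]: N:empty,E:wait,S:empty,W:wait | queues: N=0 E=2 S=0 W=1
Step 4 [EW]: N:wait,E:car1-GO,S:wait,W:car2-GO | queues: N=0 E=1 S=0 W=0
Step 5 [EW]: N:wait,E:car3-GO,S:wait,W:empty | queues: N=0 E=0 S=0 W=0
Car 5 crosses at step 2

2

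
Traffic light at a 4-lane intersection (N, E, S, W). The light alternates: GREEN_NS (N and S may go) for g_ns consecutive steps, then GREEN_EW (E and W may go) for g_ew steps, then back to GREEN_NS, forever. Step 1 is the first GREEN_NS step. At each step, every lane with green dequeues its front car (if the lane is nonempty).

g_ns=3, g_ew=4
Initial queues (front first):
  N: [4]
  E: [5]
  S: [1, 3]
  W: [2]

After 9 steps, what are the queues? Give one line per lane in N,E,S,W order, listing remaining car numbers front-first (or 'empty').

Step 1 [NS]: N:car4-GO,E:wait,S:car1-GO,W:wait | queues: N=0 E=1 S=1 W=1
Step 2 [NS]: N:empty,E:wait,S:car3-GO,W:wait | queues: N=0 E=1 S=0 W=1
Step 3 [NS]: N:empty,E:wait,S:empty,W:wait | queues: N=0 E=1 S=0 W=1
Step 4 [EW]: N:wait,E:car5-GO,S:wait,W:car2-GO | queues: N=0 E=0 S=0 W=0

N: empty
E: empty
S: empty
W: empty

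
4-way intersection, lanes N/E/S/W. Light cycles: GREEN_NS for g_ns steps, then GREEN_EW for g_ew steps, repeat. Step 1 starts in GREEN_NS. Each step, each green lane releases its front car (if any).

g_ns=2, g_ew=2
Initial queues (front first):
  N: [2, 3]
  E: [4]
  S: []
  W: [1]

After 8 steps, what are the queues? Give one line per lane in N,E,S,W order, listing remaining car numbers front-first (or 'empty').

Step 1 [NS]: N:car2-GO,E:wait,S:empty,W:wait | queues: N=1 E=1 S=0 W=1
Step 2 [NS]: N:car3-GO,E:wait,S:empty,W:wait | queues: N=0 E=1 S=0 W=1
Step 3 [EW]: N:wait,E:car4-GO,S:wait,W:car1-GO | queues: N=0 E=0 S=0 W=0

N: empty
E: empty
S: empty
W: empty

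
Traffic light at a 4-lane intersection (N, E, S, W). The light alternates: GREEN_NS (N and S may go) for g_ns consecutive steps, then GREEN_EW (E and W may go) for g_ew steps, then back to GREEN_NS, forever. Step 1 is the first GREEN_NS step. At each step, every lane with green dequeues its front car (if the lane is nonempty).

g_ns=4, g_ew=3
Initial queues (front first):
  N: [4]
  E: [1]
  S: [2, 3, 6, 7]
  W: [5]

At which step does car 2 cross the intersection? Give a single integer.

Step 1 [NS]: N:car4-GO,E:wait,S:car2-GO,W:wait | queues: N=0 E=1 S=3 W=1
Step 2 [NS]: N:empty,E:wait,S:car3-GO,W:wait | queues: N=0 E=1 S=2 W=1
Step 3 [NS]: N:empty,E:wait,S:car6-GO,W:wait | queues: N=0 E=1 S=1 W=1
Step 4 [NS]: N:empty,E:wait,S:car7-GO,W:wait | queues: N=0 E=1 S=0 W=1
Step 5 [EW]: N:wait,E:car1-GO,S:wait,W:car5-GO | queues: N=0 E=0 S=0 W=0
Car 2 crosses at step 1

1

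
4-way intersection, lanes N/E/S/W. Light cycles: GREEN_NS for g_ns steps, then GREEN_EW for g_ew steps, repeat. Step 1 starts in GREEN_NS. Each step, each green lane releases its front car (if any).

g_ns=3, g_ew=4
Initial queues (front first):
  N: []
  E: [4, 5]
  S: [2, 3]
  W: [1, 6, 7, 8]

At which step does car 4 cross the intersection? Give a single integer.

Step 1 [NS]: N:empty,E:wait,S:car2-GO,W:wait | queues: N=0 E=2 S=1 W=4
Step 2 [NS]: N:empty,E:wait,S:car3-GO,W:wait | queues: N=0 E=2 S=0 W=4
Step 3 [NS]: N:empty,E:wait,S:empty,W:wait | queues: N=0 E=2 S=0 W=4
Step 4 [EW]: N:wait,E:car4-GO,S:wait,W:car1-GO | queues: N=0 E=1 S=0 W=3
Step 5 [EW]: N:wait,E:car5-GO,S:wait,W:car6-GO | queues: N=0 E=0 S=0 W=2
Step 6 [EW]: N:wait,E:empty,S:wait,W:car7-GO | queues: N=0 E=0 S=0 W=1
Step 7 [EW]: N:wait,E:empty,S:wait,W:car8-GO | queues: N=0 E=0 S=0 W=0
Car 4 crosses at step 4

4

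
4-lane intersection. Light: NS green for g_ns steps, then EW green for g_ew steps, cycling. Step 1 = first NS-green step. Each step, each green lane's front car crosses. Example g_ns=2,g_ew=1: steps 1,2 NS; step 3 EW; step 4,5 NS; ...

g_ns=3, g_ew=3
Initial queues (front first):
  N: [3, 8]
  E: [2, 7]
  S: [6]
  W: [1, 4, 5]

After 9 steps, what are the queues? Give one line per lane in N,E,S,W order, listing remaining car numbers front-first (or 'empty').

Step 1 [NS]: N:car3-GO,E:wait,S:car6-GO,W:wait | queues: N=1 E=2 S=0 W=3
Step 2 [NS]: N:car8-GO,E:wait,S:empty,W:wait | queues: N=0 E=2 S=0 W=3
Step 3 [NS]: N:empty,E:wait,S:empty,W:wait | queues: N=0 E=2 S=0 W=3
Step 4 [EW]: N:wait,E:car2-GO,S:wait,W:car1-GO | queues: N=0 E=1 S=0 W=2
Step 5 [EW]: N:wait,E:car7-GO,S:wait,W:car4-GO | queues: N=0 E=0 S=0 W=1
Step 6 [EW]: N:wait,E:empty,S:wait,W:car5-GO | queues: N=0 E=0 S=0 W=0

N: empty
E: empty
S: empty
W: empty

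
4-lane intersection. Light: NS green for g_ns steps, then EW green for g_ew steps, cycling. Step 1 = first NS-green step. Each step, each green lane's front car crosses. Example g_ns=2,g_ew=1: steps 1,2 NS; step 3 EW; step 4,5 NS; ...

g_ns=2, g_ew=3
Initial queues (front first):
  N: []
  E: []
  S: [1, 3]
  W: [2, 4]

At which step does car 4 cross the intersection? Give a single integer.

Step 1 [NS]: N:empty,E:wait,S:car1-GO,W:wait | queues: N=0 E=0 S=1 W=2
Step 2 [NS]: N:empty,E:wait,S:car3-GO,W:wait | queues: N=0 E=0 S=0 W=2
Step 3 [EW]: N:wait,E:empty,S:wait,W:car2-GO | queues: N=0 E=0 S=0 W=1
Step 4 [EW]: N:wait,E:empty,S:wait,W:car4-GO | queues: N=0 E=0 S=0 W=0
Car 4 crosses at step 4

4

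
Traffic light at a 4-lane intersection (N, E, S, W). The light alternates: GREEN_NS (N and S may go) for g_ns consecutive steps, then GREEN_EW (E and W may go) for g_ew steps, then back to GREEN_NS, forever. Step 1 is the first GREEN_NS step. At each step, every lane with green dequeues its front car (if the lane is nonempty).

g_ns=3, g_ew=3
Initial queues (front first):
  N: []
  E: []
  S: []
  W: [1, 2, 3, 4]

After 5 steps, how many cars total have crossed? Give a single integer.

Step 1 [NS]: N:empty,E:wait,S:empty,W:wait | queues: N=0 E=0 S=0 W=4
Step 2 [NS]: N:empty,E:wait,S:empty,W:wait | queues: N=0 E=0 S=0 W=4
Step 3 [NS]: N:empty,E:wait,S:empty,W:wait | queues: N=0 E=0 S=0 W=4
Step 4 [EW]: N:wait,E:empty,S:wait,W:car1-GO | queues: N=0 E=0 S=0 W=3
Step 5 [EW]: N:wait,E:empty,S:wait,W:car2-GO | queues: N=0 E=0 S=0 W=2
Cars crossed by step 5: 2

Answer: 2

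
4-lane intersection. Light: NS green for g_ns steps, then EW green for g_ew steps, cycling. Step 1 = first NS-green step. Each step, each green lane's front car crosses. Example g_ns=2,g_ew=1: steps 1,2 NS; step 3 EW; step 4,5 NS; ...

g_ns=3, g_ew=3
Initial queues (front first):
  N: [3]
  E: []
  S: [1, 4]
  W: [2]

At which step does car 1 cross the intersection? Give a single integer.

Step 1 [NS]: N:car3-GO,E:wait,S:car1-GO,W:wait | queues: N=0 E=0 S=1 W=1
Step 2 [NS]: N:empty,E:wait,S:car4-GO,W:wait | queues: N=0 E=0 S=0 W=1
Step 3 [NS]: N:empty,E:wait,S:empty,W:wait | queues: N=0 E=0 S=0 W=1
Step 4 [EW]: N:wait,E:empty,S:wait,W:car2-GO | queues: N=0 E=0 S=0 W=0
Car 1 crosses at step 1

1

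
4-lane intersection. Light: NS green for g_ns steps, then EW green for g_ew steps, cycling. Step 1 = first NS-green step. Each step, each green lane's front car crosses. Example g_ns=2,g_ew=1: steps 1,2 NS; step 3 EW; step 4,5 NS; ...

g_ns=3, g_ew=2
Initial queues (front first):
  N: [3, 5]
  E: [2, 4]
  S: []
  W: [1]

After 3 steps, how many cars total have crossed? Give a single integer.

Answer: 2

Derivation:
Step 1 [NS]: N:car3-GO,E:wait,S:empty,W:wait | queues: N=1 E=2 S=0 W=1
Step 2 [NS]: N:car5-GO,E:wait,S:empty,W:wait | queues: N=0 E=2 S=0 W=1
Step 3 [NS]: N:empty,E:wait,S:empty,W:wait | queues: N=0 E=2 S=0 W=1
Cars crossed by step 3: 2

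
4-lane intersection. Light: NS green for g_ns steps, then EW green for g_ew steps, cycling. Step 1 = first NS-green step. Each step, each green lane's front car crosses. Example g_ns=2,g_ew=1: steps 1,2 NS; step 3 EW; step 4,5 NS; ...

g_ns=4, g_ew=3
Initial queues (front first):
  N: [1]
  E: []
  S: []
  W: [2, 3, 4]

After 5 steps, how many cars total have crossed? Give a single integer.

Answer: 2

Derivation:
Step 1 [NS]: N:car1-GO,E:wait,S:empty,W:wait | queues: N=0 E=0 S=0 W=3
Step 2 [NS]: N:empty,E:wait,S:empty,W:wait | queues: N=0 E=0 S=0 W=3
Step 3 [NS]: N:empty,E:wait,S:empty,W:wait | queues: N=0 E=0 S=0 W=3
Step 4 [NS]: N:empty,E:wait,S:empty,W:wait | queues: N=0 E=0 S=0 W=3
Step 5 [EW]: N:wait,E:empty,S:wait,W:car2-GO | queues: N=0 E=0 S=0 W=2
Cars crossed by step 5: 2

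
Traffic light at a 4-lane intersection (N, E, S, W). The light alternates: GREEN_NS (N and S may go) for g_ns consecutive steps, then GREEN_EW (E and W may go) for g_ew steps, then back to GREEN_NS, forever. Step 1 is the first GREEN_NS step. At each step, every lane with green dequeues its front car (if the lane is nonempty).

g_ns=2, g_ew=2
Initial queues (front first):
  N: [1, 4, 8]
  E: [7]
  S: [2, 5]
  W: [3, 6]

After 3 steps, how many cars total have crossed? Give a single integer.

Answer: 6

Derivation:
Step 1 [NS]: N:car1-GO,E:wait,S:car2-GO,W:wait | queues: N=2 E=1 S=1 W=2
Step 2 [NS]: N:car4-GO,E:wait,S:car5-GO,W:wait | queues: N=1 E=1 S=0 W=2
Step 3 [EW]: N:wait,E:car7-GO,S:wait,W:car3-GO | queues: N=1 E=0 S=0 W=1
Cars crossed by step 3: 6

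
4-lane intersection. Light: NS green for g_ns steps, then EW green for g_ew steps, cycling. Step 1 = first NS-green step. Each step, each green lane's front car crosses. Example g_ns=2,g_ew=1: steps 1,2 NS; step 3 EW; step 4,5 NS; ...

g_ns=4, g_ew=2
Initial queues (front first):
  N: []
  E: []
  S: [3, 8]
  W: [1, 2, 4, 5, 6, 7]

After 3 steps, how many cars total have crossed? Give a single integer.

Answer: 2

Derivation:
Step 1 [NS]: N:empty,E:wait,S:car3-GO,W:wait | queues: N=0 E=0 S=1 W=6
Step 2 [NS]: N:empty,E:wait,S:car8-GO,W:wait | queues: N=0 E=0 S=0 W=6
Step 3 [NS]: N:empty,E:wait,S:empty,W:wait | queues: N=0 E=0 S=0 W=6
Cars crossed by step 3: 2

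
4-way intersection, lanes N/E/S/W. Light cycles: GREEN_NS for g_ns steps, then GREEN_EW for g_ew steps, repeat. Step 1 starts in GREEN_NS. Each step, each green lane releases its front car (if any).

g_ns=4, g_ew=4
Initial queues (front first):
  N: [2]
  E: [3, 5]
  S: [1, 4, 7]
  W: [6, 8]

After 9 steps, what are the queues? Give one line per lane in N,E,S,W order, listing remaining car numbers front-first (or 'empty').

Step 1 [NS]: N:car2-GO,E:wait,S:car1-GO,W:wait | queues: N=0 E=2 S=2 W=2
Step 2 [NS]: N:empty,E:wait,S:car4-GO,W:wait | queues: N=0 E=2 S=1 W=2
Step 3 [NS]: N:empty,E:wait,S:car7-GO,W:wait | queues: N=0 E=2 S=0 W=2
Step 4 [NS]: N:empty,E:wait,S:empty,W:wait | queues: N=0 E=2 S=0 W=2
Step 5 [EW]: N:wait,E:car3-GO,S:wait,W:car6-GO | queues: N=0 E=1 S=0 W=1
Step 6 [EW]: N:wait,E:car5-GO,S:wait,W:car8-GO | queues: N=0 E=0 S=0 W=0

N: empty
E: empty
S: empty
W: empty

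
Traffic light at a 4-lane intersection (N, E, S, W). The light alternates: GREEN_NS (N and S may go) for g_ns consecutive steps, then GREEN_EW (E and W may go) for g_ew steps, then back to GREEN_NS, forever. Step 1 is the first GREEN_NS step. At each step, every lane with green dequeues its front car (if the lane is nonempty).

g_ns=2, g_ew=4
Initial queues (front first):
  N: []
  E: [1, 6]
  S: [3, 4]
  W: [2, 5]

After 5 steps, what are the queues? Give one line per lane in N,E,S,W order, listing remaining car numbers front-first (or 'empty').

Step 1 [NS]: N:empty,E:wait,S:car3-GO,W:wait | queues: N=0 E=2 S=1 W=2
Step 2 [NS]: N:empty,E:wait,S:car4-GO,W:wait | queues: N=0 E=2 S=0 W=2
Step 3 [EW]: N:wait,E:car1-GO,S:wait,W:car2-GO | queues: N=0 E=1 S=0 W=1
Step 4 [EW]: N:wait,E:car6-GO,S:wait,W:car5-GO | queues: N=0 E=0 S=0 W=0

N: empty
E: empty
S: empty
W: empty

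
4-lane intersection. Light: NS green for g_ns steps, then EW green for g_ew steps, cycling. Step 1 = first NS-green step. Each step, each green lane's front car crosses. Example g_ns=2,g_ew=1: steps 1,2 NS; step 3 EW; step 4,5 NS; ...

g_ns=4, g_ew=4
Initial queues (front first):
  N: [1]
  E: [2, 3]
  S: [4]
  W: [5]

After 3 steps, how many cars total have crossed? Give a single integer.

Answer: 2

Derivation:
Step 1 [NS]: N:car1-GO,E:wait,S:car4-GO,W:wait | queues: N=0 E=2 S=0 W=1
Step 2 [NS]: N:empty,E:wait,S:empty,W:wait | queues: N=0 E=2 S=0 W=1
Step 3 [NS]: N:empty,E:wait,S:empty,W:wait | queues: N=0 E=2 S=0 W=1
Cars crossed by step 3: 2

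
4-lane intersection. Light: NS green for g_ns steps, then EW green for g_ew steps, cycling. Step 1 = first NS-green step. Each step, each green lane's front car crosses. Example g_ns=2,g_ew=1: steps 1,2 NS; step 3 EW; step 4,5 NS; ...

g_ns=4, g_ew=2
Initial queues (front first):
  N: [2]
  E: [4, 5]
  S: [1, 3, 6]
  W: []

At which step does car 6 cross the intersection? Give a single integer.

Step 1 [NS]: N:car2-GO,E:wait,S:car1-GO,W:wait | queues: N=0 E=2 S=2 W=0
Step 2 [NS]: N:empty,E:wait,S:car3-GO,W:wait | queues: N=0 E=2 S=1 W=0
Step 3 [NS]: N:empty,E:wait,S:car6-GO,W:wait | queues: N=0 E=2 S=0 W=0
Step 4 [NS]: N:empty,E:wait,S:empty,W:wait | queues: N=0 E=2 S=0 W=0
Step 5 [EW]: N:wait,E:car4-GO,S:wait,W:empty | queues: N=0 E=1 S=0 W=0
Step 6 [EW]: N:wait,E:car5-GO,S:wait,W:empty | queues: N=0 E=0 S=0 W=0
Car 6 crosses at step 3

3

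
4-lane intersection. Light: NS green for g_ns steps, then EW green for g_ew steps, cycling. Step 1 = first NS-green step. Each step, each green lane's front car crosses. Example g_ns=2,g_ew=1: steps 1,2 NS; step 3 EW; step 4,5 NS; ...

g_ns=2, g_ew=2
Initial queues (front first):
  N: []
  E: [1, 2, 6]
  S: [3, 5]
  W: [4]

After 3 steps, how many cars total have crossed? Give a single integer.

Step 1 [NS]: N:empty,E:wait,S:car3-GO,W:wait | queues: N=0 E=3 S=1 W=1
Step 2 [NS]: N:empty,E:wait,S:car5-GO,W:wait | queues: N=0 E=3 S=0 W=1
Step 3 [EW]: N:wait,E:car1-GO,S:wait,W:car4-GO | queues: N=0 E=2 S=0 W=0
Cars crossed by step 3: 4

Answer: 4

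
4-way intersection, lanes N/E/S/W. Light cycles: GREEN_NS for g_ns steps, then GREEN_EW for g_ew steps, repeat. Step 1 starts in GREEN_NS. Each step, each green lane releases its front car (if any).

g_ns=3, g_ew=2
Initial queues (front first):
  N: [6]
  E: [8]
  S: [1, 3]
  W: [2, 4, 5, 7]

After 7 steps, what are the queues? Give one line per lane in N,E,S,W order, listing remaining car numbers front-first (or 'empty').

Step 1 [NS]: N:car6-GO,E:wait,S:car1-GO,W:wait | queues: N=0 E=1 S=1 W=4
Step 2 [NS]: N:empty,E:wait,S:car3-GO,W:wait | queues: N=0 E=1 S=0 W=4
Step 3 [NS]: N:empty,E:wait,S:empty,W:wait | queues: N=0 E=1 S=0 W=4
Step 4 [EW]: N:wait,E:car8-GO,S:wait,W:car2-GO | queues: N=0 E=0 S=0 W=3
Step 5 [EW]: N:wait,E:empty,S:wait,W:car4-GO | queues: N=0 E=0 S=0 W=2
Step 6 [NS]: N:empty,E:wait,S:empty,W:wait | queues: N=0 E=0 S=0 W=2
Step 7 [NS]: N:empty,E:wait,S:empty,W:wait | queues: N=0 E=0 S=0 W=2

N: empty
E: empty
S: empty
W: 5 7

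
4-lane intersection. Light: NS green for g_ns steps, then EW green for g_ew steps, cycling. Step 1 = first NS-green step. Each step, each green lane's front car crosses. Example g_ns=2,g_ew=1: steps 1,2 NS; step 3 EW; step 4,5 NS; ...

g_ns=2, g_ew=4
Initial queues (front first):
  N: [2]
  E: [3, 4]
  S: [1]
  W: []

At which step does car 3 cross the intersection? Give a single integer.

Step 1 [NS]: N:car2-GO,E:wait,S:car1-GO,W:wait | queues: N=0 E=2 S=0 W=0
Step 2 [NS]: N:empty,E:wait,S:empty,W:wait | queues: N=0 E=2 S=0 W=0
Step 3 [EW]: N:wait,E:car3-GO,S:wait,W:empty | queues: N=0 E=1 S=0 W=0
Step 4 [EW]: N:wait,E:car4-GO,S:wait,W:empty | queues: N=0 E=0 S=0 W=0
Car 3 crosses at step 3

3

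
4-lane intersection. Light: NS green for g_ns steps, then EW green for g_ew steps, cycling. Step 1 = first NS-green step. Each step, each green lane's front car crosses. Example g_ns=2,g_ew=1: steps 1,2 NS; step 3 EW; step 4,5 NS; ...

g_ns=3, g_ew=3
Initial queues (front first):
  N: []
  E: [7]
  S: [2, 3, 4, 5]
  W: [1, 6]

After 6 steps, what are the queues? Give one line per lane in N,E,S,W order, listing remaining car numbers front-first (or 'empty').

Step 1 [NS]: N:empty,E:wait,S:car2-GO,W:wait | queues: N=0 E=1 S=3 W=2
Step 2 [NS]: N:empty,E:wait,S:car3-GO,W:wait | queues: N=0 E=1 S=2 W=2
Step 3 [NS]: N:empty,E:wait,S:car4-GO,W:wait | queues: N=0 E=1 S=1 W=2
Step 4 [EW]: N:wait,E:car7-GO,S:wait,W:car1-GO | queues: N=0 E=0 S=1 W=1
Step 5 [EW]: N:wait,E:empty,S:wait,W:car6-GO | queues: N=0 E=0 S=1 W=0
Step 6 [EW]: N:wait,E:empty,S:wait,W:empty | queues: N=0 E=0 S=1 W=0

N: empty
E: empty
S: 5
W: empty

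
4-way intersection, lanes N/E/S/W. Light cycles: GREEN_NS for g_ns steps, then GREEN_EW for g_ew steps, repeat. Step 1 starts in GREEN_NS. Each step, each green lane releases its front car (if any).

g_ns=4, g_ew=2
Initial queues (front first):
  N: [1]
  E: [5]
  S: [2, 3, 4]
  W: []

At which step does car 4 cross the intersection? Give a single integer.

Step 1 [NS]: N:car1-GO,E:wait,S:car2-GO,W:wait | queues: N=0 E=1 S=2 W=0
Step 2 [NS]: N:empty,E:wait,S:car3-GO,W:wait | queues: N=0 E=1 S=1 W=0
Step 3 [NS]: N:empty,E:wait,S:car4-GO,W:wait | queues: N=0 E=1 S=0 W=0
Step 4 [NS]: N:empty,E:wait,S:empty,W:wait | queues: N=0 E=1 S=0 W=0
Step 5 [EW]: N:wait,E:car5-GO,S:wait,W:empty | queues: N=0 E=0 S=0 W=0
Car 4 crosses at step 3

3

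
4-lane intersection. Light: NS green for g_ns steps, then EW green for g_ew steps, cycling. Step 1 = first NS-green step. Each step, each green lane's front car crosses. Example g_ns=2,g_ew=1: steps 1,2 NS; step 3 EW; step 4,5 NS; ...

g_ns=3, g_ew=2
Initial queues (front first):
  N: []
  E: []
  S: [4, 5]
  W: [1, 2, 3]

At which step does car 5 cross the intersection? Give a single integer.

Step 1 [NS]: N:empty,E:wait,S:car4-GO,W:wait | queues: N=0 E=0 S=1 W=3
Step 2 [NS]: N:empty,E:wait,S:car5-GO,W:wait | queues: N=0 E=0 S=0 W=3
Step 3 [NS]: N:empty,E:wait,S:empty,W:wait | queues: N=0 E=0 S=0 W=3
Step 4 [EW]: N:wait,E:empty,S:wait,W:car1-GO | queues: N=0 E=0 S=0 W=2
Step 5 [EW]: N:wait,E:empty,S:wait,W:car2-GO | queues: N=0 E=0 S=0 W=1
Step 6 [NS]: N:empty,E:wait,S:empty,W:wait | queues: N=0 E=0 S=0 W=1
Step 7 [NS]: N:empty,E:wait,S:empty,W:wait | queues: N=0 E=0 S=0 W=1
Step 8 [NS]: N:empty,E:wait,S:empty,W:wait | queues: N=0 E=0 S=0 W=1
Step 9 [EW]: N:wait,E:empty,S:wait,W:car3-GO | queues: N=0 E=0 S=0 W=0
Car 5 crosses at step 2

2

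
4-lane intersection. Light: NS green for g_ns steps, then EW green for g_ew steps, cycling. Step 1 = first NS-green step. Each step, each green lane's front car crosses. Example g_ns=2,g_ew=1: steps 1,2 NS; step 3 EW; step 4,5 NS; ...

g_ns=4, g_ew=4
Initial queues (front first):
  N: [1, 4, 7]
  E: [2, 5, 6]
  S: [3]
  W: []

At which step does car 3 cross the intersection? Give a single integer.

Step 1 [NS]: N:car1-GO,E:wait,S:car3-GO,W:wait | queues: N=2 E=3 S=0 W=0
Step 2 [NS]: N:car4-GO,E:wait,S:empty,W:wait | queues: N=1 E=3 S=0 W=0
Step 3 [NS]: N:car7-GO,E:wait,S:empty,W:wait | queues: N=0 E=3 S=0 W=0
Step 4 [NS]: N:empty,E:wait,S:empty,W:wait | queues: N=0 E=3 S=0 W=0
Step 5 [EW]: N:wait,E:car2-GO,S:wait,W:empty | queues: N=0 E=2 S=0 W=0
Step 6 [EW]: N:wait,E:car5-GO,S:wait,W:empty | queues: N=0 E=1 S=0 W=0
Step 7 [EW]: N:wait,E:car6-GO,S:wait,W:empty | queues: N=0 E=0 S=0 W=0
Car 3 crosses at step 1

1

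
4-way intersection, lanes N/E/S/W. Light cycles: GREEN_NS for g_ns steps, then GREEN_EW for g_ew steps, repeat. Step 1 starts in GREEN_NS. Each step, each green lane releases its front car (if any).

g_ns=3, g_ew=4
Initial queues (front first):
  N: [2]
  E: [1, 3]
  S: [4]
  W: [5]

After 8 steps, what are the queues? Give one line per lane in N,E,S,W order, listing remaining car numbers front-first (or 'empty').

Step 1 [NS]: N:car2-GO,E:wait,S:car4-GO,W:wait | queues: N=0 E=2 S=0 W=1
Step 2 [NS]: N:empty,E:wait,S:empty,W:wait | queues: N=0 E=2 S=0 W=1
Step 3 [NS]: N:empty,E:wait,S:empty,W:wait | queues: N=0 E=2 S=0 W=1
Step 4 [EW]: N:wait,E:car1-GO,S:wait,W:car5-GO | queues: N=0 E=1 S=0 W=0
Step 5 [EW]: N:wait,E:car3-GO,S:wait,W:empty | queues: N=0 E=0 S=0 W=0

N: empty
E: empty
S: empty
W: empty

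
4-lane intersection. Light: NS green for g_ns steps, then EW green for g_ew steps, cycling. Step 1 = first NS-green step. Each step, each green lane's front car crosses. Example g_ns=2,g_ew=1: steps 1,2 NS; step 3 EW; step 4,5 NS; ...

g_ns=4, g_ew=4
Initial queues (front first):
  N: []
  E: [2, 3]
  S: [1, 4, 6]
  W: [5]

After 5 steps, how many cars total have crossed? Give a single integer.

Answer: 5

Derivation:
Step 1 [NS]: N:empty,E:wait,S:car1-GO,W:wait | queues: N=0 E=2 S=2 W=1
Step 2 [NS]: N:empty,E:wait,S:car4-GO,W:wait | queues: N=0 E=2 S=1 W=1
Step 3 [NS]: N:empty,E:wait,S:car6-GO,W:wait | queues: N=0 E=2 S=0 W=1
Step 4 [NS]: N:empty,E:wait,S:empty,W:wait | queues: N=0 E=2 S=0 W=1
Step 5 [EW]: N:wait,E:car2-GO,S:wait,W:car5-GO | queues: N=0 E=1 S=0 W=0
Cars crossed by step 5: 5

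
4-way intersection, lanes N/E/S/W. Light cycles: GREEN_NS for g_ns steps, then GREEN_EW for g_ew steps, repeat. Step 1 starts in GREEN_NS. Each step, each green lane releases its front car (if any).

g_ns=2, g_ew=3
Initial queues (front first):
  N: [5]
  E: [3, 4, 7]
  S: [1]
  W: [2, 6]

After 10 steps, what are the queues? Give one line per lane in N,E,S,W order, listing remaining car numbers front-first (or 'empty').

Step 1 [NS]: N:car5-GO,E:wait,S:car1-GO,W:wait | queues: N=0 E=3 S=0 W=2
Step 2 [NS]: N:empty,E:wait,S:empty,W:wait | queues: N=0 E=3 S=0 W=2
Step 3 [EW]: N:wait,E:car3-GO,S:wait,W:car2-GO | queues: N=0 E=2 S=0 W=1
Step 4 [EW]: N:wait,E:car4-GO,S:wait,W:car6-GO | queues: N=0 E=1 S=0 W=0
Step 5 [EW]: N:wait,E:car7-GO,S:wait,W:empty | queues: N=0 E=0 S=0 W=0

N: empty
E: empty
S: empty
W: empty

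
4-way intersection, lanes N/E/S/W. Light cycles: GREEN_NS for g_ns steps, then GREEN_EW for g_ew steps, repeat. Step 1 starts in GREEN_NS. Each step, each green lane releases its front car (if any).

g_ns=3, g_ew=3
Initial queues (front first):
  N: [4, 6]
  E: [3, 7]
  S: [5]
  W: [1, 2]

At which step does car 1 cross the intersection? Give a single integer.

Step 1 [NS]: N:car4-GO,E:wait,S:car5-GO,W:wait | queues: N=1 E=2 S=0 W=2
Step 2 [NS]: N:car6-GO,E:wait,S:empty,W:wait | queues: N=0 E=2 S=0 W=2
Step 3 [NS]: N:empty,E:wait,S:empty,W:wait | queues: N=0 E=2 S=0 W=2
Step 4 [EW]: N:wait,E:car3-GO,S:wait,W:car1-GO | queues: N=0 E=1 S=0 W=1
Step 5 [EW]: N:wait,E:car7-GO,S:wait,W:car2-GO | queues: N=0 E=0 S=0 W=0
Car 1 crosses at step 4

4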